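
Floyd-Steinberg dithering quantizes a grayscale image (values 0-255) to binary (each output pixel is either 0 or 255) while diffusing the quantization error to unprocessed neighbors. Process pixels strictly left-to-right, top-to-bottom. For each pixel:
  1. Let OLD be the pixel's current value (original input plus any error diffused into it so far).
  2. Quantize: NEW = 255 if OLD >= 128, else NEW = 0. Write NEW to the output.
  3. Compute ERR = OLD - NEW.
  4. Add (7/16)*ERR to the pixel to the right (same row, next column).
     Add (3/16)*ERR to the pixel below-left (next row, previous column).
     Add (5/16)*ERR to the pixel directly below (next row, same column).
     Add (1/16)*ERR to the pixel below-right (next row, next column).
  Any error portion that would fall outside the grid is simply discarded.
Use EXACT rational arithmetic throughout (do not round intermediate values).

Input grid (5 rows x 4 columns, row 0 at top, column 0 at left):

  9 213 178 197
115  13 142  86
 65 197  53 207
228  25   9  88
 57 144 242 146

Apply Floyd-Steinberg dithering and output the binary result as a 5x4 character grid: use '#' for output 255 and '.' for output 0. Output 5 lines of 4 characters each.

(0,0): OLD=9 → NEW=0, ERR=9
(0,1): OLD=3471/16 → NEW=255, ERR=-609/16
(0,2): OLD=41305/256 → NEW=255, ERR=-23975/256
(0,3): OLD=639087/4096 → NEW=255, ERR=-405393/4096
(1,0): OLD=28333/256 → NEW=0, ERR=28333/256
(1,1): OLD=66619/2048 → NEW=0, ERR=66619/2048
(1,2): OLD=6948695/65536 → NEW=0, ERR=6948695/65536
(1,3): OLD=100249361/1048576 → NEW=0, ERR=100249361/1048576
(2,0): OLD=3463097/32768 → NEW=0, ERR=3463097/32768
(2,1): OLD=293811203/1048576 → NEW=255, ERR=26424323/1048576
(2,2): OLD=245614415/2097152 → NEW=0, ERR=245614415/2097152
(2,3): OLD=9889920179/33554432 → NEW=255, ERR=1333540019/33554432
(3,0): OLD=4458573737/16777216 → NEW=255, ERR=180383657/16777216
(3,1): OLD=17755369463/268435456 → NEW=0, ERR=17755369463/268435456
(3,2): OLD=358905104649/4294967296 → NEW=0, ERR=358905104649/4294967296
(3,3): OLD=9916133619391/68719476736 → NEW=255, ERR=-7607332948289/68719476736
(4,0): OLD=312509936821/4294967296 → NEW=0, ERR=312509936821/4294967296
(4,1): OLD=7313248647455/34359738368 → NEW=255, ERR=-1448484636385/34359738368
(4,2): OLD=256238813121983/1099511627776 → NEW=255, ERR=-24136651960897/1099511627776
(4,3): OLD=1882795669685481/17592186044416 → NEW=0, ERR=1882795669685481/17592186044416
Row 0: .###
Row 1: ....
Row 2: .#.#
Row 3: #..#
Row 4: .##.

Answer: .###
....
.#.#
#..#
.##.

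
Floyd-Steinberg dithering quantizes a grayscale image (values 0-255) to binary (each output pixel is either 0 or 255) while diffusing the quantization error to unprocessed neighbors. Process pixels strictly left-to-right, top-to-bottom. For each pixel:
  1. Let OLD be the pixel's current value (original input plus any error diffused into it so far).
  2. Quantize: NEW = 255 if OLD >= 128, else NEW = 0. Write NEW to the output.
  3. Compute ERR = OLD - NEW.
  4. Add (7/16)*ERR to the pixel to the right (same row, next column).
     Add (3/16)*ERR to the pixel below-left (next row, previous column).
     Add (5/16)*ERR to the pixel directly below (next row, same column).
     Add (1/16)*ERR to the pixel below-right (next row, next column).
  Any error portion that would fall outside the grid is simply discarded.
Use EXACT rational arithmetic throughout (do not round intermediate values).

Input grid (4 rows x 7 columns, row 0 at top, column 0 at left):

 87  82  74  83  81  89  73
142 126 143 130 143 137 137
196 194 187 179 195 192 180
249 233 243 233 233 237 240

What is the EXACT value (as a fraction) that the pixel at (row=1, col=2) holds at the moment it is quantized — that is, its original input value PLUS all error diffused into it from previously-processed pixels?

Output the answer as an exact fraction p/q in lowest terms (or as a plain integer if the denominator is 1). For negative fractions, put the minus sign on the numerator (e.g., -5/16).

(0,0): OLD=87 → NEW=0, ERR=87
(0,1): OLD=1921/16 → NEW=0, ERR=1921/16
(0,2): OLD=32391/256 → NEW=0, ERR=32391/256
(0,3): OLD=566705/4096 → NEW=255, ERR=-477775/4096
(0,4): OLD=1963991/65536 → NEW=0, ERR=1963991/65536
(0,5): OLD=107071201/1048576 → NEW=0, ERR=107071201/1048576
(0,6): OLD=1974235175/16777216 → NEW=0, ERR=1974235175/16777216
(1,0): OLD=49075/256 → NEW=255, ERR=-16205/256
(1,1): OLD=337893/2048 → NEW=255, ERR=-184347/2048
(1,2): OLD=8440521/65536 → NEW=255, ERR=-8271159/65536
Target (1,2): original=143, with diffused error = 8440521/65536

Answer: 8440521/65536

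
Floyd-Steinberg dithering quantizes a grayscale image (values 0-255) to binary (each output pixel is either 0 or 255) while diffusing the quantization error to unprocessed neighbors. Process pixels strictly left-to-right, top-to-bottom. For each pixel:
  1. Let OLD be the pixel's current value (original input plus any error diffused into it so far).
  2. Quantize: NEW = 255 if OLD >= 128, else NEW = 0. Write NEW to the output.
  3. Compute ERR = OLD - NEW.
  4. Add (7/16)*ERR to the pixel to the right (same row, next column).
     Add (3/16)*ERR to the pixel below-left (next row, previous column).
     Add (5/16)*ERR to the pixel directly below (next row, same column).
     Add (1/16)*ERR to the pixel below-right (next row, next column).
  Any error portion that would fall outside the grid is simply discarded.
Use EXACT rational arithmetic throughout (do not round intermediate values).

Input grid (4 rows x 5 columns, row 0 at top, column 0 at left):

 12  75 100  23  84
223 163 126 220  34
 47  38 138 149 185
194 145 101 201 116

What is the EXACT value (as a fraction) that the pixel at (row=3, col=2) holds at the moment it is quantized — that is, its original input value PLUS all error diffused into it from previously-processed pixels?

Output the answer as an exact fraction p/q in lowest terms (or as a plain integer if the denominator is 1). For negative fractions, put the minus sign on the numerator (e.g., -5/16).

Answer: 153526065929/1073741824

Derivation:
(0,0): OLD=12 → NEW=0, ERR=12
(0,1): OLD=321/4 → NEW=0, ERR=321/4
(0,2): OLD=8647/64 → NEW=255, ERR=-7673/64
(0,3): OLD=-30159/1024 → NEW=0, ERR=-30159/1024
(0,4): OLD=1165143/16384 → NEW=0, ERR=1165143/16384
(1,0): OLD=15475/64 → NEW=255, ERR=-845/64
(1,1): OLD=82213/512 → NEW=255, ERR=-48347/512
(1,2): OLD=765385/16384 → NEW=0, ERR=765385/16384
(1,3): OLD=15536949/65536 → NEW=255, ERR=-1174731/65536
(1,4): OLD=48801151/1048576 → NEW=0, ERR=48801151/1048576
(2,0): OLD=206183/8192 → NEW=0, ERR=206183/8192
(2,1): OLD=7192349/262144 → NEW=0, ERR=7192349/262144
(2,2): OLD=651540759/4194304 → NEW=255, ERR=-418006761/4194304
(2,3): OLD=7478811861/67108864 → NEW=0, ERR=7478811861/67108864
(2,4): OLD=265407364243/1073741824 → NEW=255, ERR=-8396800877/1073741824
(3,0): OLD=868261303/4194304 → NEW=255, ERR=-201286217/4194304
(3,1): OLD=3874357547/33554432 → NEW=0, ERR=3874357547/33554432
(3,2): OLD=153526065929/1073741824 → NEW=255, ERR=-120278099191/1073741824
Target (3,2): original=101, with diffused error = 153526065929/1073741824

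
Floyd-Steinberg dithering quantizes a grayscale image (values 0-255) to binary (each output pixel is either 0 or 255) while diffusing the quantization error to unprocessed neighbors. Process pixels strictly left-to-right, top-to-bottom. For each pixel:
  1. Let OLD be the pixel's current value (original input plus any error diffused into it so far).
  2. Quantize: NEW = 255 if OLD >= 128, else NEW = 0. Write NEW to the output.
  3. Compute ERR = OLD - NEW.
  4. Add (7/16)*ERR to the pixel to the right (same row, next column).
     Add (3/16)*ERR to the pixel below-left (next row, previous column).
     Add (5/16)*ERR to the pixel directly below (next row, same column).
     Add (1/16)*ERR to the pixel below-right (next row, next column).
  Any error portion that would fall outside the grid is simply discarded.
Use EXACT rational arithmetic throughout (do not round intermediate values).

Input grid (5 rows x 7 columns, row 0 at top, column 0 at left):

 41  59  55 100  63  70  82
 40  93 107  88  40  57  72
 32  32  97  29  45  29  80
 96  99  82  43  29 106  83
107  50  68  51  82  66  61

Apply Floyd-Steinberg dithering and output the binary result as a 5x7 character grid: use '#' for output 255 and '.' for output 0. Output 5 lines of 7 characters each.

(0,0): OLD=41 → NEW=0, ERR=41
(0,1): OLD=1231/16 → NEW=0, ERR=1231/16
(0,2): OLD=22697/256 → NEW=0, ERR=22697/256
(0,3): OLD=568479/4096 → NEW=255, ERR=-476001/4096
(0,4): OLD=796761/65536 → NEW=0, ERR=796761/65536
(0,5): OLD=78977647/1048576 → NEW=0, ERR=78977647/1048576
(0,6): OLD=1928575241/16777216 → NEW=0, ERR=1928575241/16777216
(1,0): OLD=17213/256 → NEW=0, ERR=17213/256
(1,1): OLD=339243/2048 → NEW=255, ERR=-182997/2048
(1,2): OLD=5153287/65536 → NEW=0, ERR=5153287/65536
(1,3): OLD=24617083/262144 → NEW=0, ERR=24617083/262144
(1,4): OLD=1539184529/16777216 → NEW=0, ERR=1539184529/16777216
(1,5): OLD=19191510497/134217728 → NEW=255, ERR=-15034010143/134217728
(1,6): OLD=136632900111/2147483648 → NEW=0, ERR=136632900111/2147483648
(2,0): OLD=1188105/32768 → NEW=0, ERR=1188105/32768
(2,1): OLD=40774771/1048576 → NEW=0, ERR=40774771/1048576
(2,2): OLD=2526786841/16777216 → NEW=255, ERR=-1751403239/16777216
(2,3): OLD=4669533585/134217728 → NEW=0, ERR=4669533585/134217728
(2,4): OLD=79196398241/1073741824 → NEW=0, ERR=79196398241/1073741824
(2,5): OLD=1509375496651/34359738368 → NEW=0, ERR=1509375496651/34359738368
(2,6): OLD=61628018999869/549755813888 → NEW=0, ERR=61628018999869/549755813888
(3,0): OLD=1923033849/16777216 → NEW=0, ERR=1923033849/16777216
(3,1): OLD=19326214405/134217728 → NEW=255, ERR=-14899306235/134217728
(3,2): OLD=10485078687/1073741824 → NEW=0, ERR=10485078687/1073741824
(3,3): OLD=281102664137/4294967296 → NEW=0, ERR=281102664137/4294967296
(3,4): OLD=50079618600697/549755813888 → NEW=0, ERR=50079618600697/549755813888
(3,5): OLD=814562921595003/4398046511104 → NEW=255, ERR=-306938938736517/4398046511104
(3,6): OLD=6350354019156581/70368744177664 → NEW=0, ERR=6350354019156581/70368744177664
(4,0): OLD=262004185591/2147483648 → NEW=0, ERR=262004185591/2147483648
(4,1): OLD=2669130523531/34359738368 → NEW=0, ERR=2669130523531/34359738368
(4,2): OLD=60677163142149/549755813888 → NEW=0, ERR=60677163142149/549755813888
(4,3): OLD=604426903632583/4398046511104 → NEW=255, ERR=-517074956698937/4398046511104
(4,4): OLD=1760464690785253/35184372088832 → NEW=0, ERR=1760464690785253/35184372088832
(4,5): OLD=99862037662044325/1125899906842624 → NEW=0, ERR=99862037662044325/1125899906842624
(4,6): OLD=2227364525928689427/18014398509481984 → NEW=0, ERR=2227364525928689427/18014398509481984
Row 0: ...#...
Row 1: .#...#.
Row 2: ..#....
Row 3: .#...#.
Row 4: ...#...

Answer: ...#...
.#...#.
..#....
.#...#.
...#...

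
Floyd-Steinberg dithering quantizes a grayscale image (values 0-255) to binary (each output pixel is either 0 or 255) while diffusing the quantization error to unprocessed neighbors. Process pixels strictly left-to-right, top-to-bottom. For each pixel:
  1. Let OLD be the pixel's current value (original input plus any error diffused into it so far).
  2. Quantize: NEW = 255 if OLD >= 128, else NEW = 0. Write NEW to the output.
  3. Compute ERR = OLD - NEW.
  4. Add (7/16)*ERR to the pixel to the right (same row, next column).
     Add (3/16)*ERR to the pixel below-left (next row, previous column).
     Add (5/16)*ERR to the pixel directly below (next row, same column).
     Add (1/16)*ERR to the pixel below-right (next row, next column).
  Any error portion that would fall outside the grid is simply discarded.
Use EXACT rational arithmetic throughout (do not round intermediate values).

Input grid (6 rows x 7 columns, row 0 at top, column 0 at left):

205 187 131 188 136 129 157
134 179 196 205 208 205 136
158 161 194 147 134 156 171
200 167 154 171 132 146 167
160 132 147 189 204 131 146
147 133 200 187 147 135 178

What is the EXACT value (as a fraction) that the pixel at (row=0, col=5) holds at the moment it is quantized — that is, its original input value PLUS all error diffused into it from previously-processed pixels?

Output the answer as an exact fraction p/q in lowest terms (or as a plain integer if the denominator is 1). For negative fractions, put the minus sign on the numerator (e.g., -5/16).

Answer: 96129809/524288

Derivation:
(0,0): OLD=205 → NEW=255, ERR=-50
(0,1): OLD=1321/8 → NEW=255, ERR=-719/8
(0,2): OLD=11735/128 → NEW=0, ERR=11735/128
(0,3): OLD=467169/2048 → NEW=255, ERR=-55071/2048
(0,4): OLD=4070951/32768 → NEW=0, ERR=4070951/32768
(0,5): OLD=96129809/524288 → NEW=255, ERR=-37563631/524288
Target (0,5): original=129, with diffused error = 96129809/524288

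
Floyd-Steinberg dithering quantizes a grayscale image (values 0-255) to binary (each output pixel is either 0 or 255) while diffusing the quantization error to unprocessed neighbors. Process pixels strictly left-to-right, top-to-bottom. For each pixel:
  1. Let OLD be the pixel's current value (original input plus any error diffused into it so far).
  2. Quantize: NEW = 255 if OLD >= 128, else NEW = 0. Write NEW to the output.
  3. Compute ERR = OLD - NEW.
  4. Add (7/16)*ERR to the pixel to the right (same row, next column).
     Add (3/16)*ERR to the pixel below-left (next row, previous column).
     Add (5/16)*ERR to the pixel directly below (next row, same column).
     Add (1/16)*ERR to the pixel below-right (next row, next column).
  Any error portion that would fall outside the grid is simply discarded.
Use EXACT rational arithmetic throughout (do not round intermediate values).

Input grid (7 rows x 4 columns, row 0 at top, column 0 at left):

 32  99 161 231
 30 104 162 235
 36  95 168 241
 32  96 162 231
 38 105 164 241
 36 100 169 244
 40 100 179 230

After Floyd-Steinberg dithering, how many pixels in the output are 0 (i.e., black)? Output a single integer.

(0,0): OLD=32 → NEW=0, ERR=32
(0,1): OLD=113 → NEW=0, ERR=113
(0,2): OLD=3367/16 → NEW=255, ERR=-713/16
(0,3): OLD=54145/256 → NEW=255, ERR=-11135/256
(1,0): OLD=979/16 → NEW=0, ERR=979/16
(1,1): OLD=20445/128 → NEW=255, ERR=-12195/128
(1,2): OLD=431305/4096 → NEW=0, ERR=431305/4096
(1,3): OLD=17346767/65536 → NEW=255, ERR=635087/65536
(2,0): OLD=76303/2048 → NEW=0, ERR=76303/2048
(2,1): OLD=6887501/65536 → NEW=0, ERR=6887501/65536
(2,2): OLD=31817387/131072 → NEW=255, ERR=-1605973/131072
(2,3): OLD=514324451/2097152 → NEW=255, ERR=-20449309/2097152
(3,0): OLD=66425415/1048576 → NEW=0, ERR=66425415/1048576
(3,1): OLD=2627114505/16777216 → NEW=255, ERR=-1651075575/16777216
(3,2): OLD=32173608967/268435456 → NEW=0, ERR=32173608967/268435456
(3,3): OLD=1200976117681/4294967296 → NEW=255, ERR=105759457201/4294967296
(4,0): OLD=10561353803/268435456 → NEW=0, ERR=10561353803/268435456
(4,1): OLD=253170364921/2147483648 → NEW=0, ERR=253170364921/2147483648
(4,2): OLD=17282871035361/68719476736 → NEW=255, ERR=-240595532319/68719476736
(4,3): OLD=279995334039415/1099511627776 → NEW=255, ERR=-380131043465/1099511627776
(5,0): OLD=2418915828131/34359738368 → NEW=0, ERR=2418915828131/34359738368
(5,1): OLD=186305162735405/1099511627776 → NEW=255, ERR=-94070302347475/1099511627776
(5,2): OLD=151488907262351/1099511627776 → NEW=255, ERR=-128886557820529/1099511627776
(5,3): OLD=846134326589843/4398046511104 → NEW=255, ERR=-275367533741677/4398046511104
(6,0): OLD=808503067235175/17592186044416 → NEW=0, ERR=808503067235175/17592186044416
(6,1): OLD=21333325082531505/281474976710656 → NEW=0, ERR=21333325082531505/281474976710656
(6,2): OLD=713550250987406615/4503599627370496 → NEW=255, ERR=-434867653992069865/4503599627370496
(6,3): OLD=11591371937188663201/72057594037927936 → NEW=255, ERR=-6783314542482960479/72057594037927936
Output grid:
  Row 0: ..##  (2 black, running=2)
  Row 1: .#.#  (2 black, running=4)
  Row 2: ..##  (2 black, running=6)
  Row 3: .#.#  (2 black, running=8)
  Row 4: ..##  (2 black, running=10)
  Row 5: .###  (1 black, running=11)
  Row 6: ..##  (2 black, running=13)

Answer: 13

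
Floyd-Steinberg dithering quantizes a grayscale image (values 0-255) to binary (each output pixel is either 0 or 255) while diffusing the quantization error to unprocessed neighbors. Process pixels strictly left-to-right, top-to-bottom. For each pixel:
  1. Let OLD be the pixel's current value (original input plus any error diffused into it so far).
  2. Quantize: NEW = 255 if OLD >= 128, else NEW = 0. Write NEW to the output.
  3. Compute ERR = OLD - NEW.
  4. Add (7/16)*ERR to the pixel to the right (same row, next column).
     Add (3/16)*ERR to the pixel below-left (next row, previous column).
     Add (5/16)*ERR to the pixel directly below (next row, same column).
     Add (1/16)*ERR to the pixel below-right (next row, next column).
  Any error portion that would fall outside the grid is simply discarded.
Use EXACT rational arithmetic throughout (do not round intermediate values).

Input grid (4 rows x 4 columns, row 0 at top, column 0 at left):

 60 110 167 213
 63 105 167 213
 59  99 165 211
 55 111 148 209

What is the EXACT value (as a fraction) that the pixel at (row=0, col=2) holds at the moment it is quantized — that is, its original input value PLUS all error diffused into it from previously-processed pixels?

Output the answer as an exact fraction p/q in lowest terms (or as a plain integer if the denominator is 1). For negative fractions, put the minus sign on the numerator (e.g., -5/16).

(0,0): OLD=60 → NEW=0, ERR=60
(0,1): OLD=545/4 → NEW=255, ERR=-475/4
(0,2): OLD=7363/64 → NEW=0, ERR=7363/64
Target (0,2): original=167, with diffused error = 7363/64

Answer: 7363/64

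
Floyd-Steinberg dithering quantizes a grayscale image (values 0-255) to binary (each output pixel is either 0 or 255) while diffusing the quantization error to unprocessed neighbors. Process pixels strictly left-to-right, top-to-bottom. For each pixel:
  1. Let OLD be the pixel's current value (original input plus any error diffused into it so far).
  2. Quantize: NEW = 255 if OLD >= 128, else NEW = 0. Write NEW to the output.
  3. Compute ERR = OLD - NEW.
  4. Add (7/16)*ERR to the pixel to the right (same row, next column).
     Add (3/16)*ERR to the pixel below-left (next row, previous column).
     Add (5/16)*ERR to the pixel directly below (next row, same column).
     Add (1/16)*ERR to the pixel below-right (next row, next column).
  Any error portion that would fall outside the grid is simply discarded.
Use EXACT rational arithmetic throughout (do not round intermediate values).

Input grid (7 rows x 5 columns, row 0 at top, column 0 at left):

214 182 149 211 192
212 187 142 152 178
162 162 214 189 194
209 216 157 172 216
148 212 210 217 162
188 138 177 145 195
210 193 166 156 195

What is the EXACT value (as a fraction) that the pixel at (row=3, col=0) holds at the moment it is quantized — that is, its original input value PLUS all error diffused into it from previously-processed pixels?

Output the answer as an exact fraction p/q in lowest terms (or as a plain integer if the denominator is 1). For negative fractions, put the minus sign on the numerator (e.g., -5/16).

(0,0): OLD=214 → NEW=255, ERR=-41
(0,1): OLD=2625/16 → NEW=255, ERR=-1455/16
(0,2): OLD=27959/256 → NEW=0, ERR=27959/256
(0,3): OLD=1059969/4096 → NEW=255, ERR=15489/4096
(0,4): OLD=12691335/65536 → NEW=255, ERR=-4020345/65536
(1,0): OLD=46627/256 → NEW=255, ERR=-18653/256
(1,1): OLD=296181/2048 → NEW=255, ERR=-226059/2048
(1,2): OLD=8051993/65536 → NEW=0, ERR=8051993/65536
(1,3): OLD=53020773/262144 → NEW=255, ERR=-13825947/262144
(1,4): OLD=570388879/4194304 → NEW=255, ERR=-499158641/4194304
(2,0): OLD=3884119/32768 → NEW=0, ERR=3884119/32768
(2,1): OLD=207458349/1048576 → NEW=255, ERR=-59928531/1048576
(2,2): OLD=3533330375/16777216 → NEW=255, ERR=-744859705/16777216
(2,3): OLD=37167386725/268435456 → NEW=255, ERR=-31283654555/268435456
(2,4): OLD=440349538691/4294967296 → NEW=0, ERR=440349538691/4294967296
(3,0): OLD=3948111591/16777216 → NEW=255, ERR=-330078489/16777216
Target (3,0): original=209, with diffused error = 3948111591/16777216

Answer: 3948111591/16777216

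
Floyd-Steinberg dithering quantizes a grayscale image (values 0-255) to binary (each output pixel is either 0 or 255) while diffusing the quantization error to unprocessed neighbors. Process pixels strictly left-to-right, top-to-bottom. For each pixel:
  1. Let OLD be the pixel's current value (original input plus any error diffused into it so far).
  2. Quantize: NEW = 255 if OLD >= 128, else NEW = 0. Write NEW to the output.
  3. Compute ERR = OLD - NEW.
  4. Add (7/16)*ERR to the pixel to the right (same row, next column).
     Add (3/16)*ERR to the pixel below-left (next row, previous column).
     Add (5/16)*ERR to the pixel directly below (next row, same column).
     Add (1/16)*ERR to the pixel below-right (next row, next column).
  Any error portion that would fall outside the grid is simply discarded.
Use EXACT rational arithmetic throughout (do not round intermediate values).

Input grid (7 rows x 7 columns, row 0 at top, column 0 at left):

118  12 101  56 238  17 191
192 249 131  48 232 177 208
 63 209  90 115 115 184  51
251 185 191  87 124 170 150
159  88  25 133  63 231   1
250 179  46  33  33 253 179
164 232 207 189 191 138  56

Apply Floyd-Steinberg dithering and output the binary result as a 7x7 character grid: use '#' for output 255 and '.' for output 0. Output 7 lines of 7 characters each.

Answer: ..#.#.#
##..###
.##.#..
###..##
#..#.#.
##...##
#####..

Derivation:
(0,0): OLD=118 → NEW=0, ERR=118
(0,1): OLD=509/8 → NEW=0, ERR=509/8
(0,2): OLD=16491/128 → NEW=255, ERR=-16149/128
(0,3): OLD=1645/2048 → NEW=0, ERR=1645/2048
(0,4): OLD=7810299/32768 → NEW=255, ERR=-545541/32768
(0,5): OLD=5094109/524288 → NEW=0, ERR=5094109/524288
(0,6): OLD=1637882891/8388608 → NEW=255, ERR=-501212149/8388608
(1,0): OLD=30823/128 → NEW=255, ERR=-1817/128
(1,1): OLD=252305/1024 → NEW=255, ERR=-8815/1024
(1,2): OLD=3012517/32768 → NEW=0, ERR=3012517/32768
(1,3): OLD=10153569/131072 → NEW=0, ERR=10153569/131072
(1,4): OLD=2202517155/8388608 → NEW=255, ERR=63422115/8388608
(1,5): OLD=11482363219/67108864 → NEW=255, ERR=-5630397101/67108864
(1,6): OLD=164529079677/1073741824 → NEW=255, ERR=-109275085443/1073741824
(2,0): OLD=933067/16384 → NEW=0, ERR=933067/16384
(2,1): OLD=129801129/524288 → NEW=255, ERR=-3892311/524288
(2,2): OLD=1086059451/8388608 → NEW=255, ERR=-1053035589/8388608
(2,3): OLD=6137201187/67108864 → NEW=0, ERR=6137201187/67108864
(2,4): OLD=78642519347/536870912 → NEW=255, ERR=-58259563213/536870912
(2,5): OLD=1575323051185/17179869184 → NEW=0, ERR=1575323051185/17179869184
(2,6): OLD=14862646119143/274877906944 → NEW=0, ERR=14862646119143/274877906944
(3,0): OLD=2243154395/8388608 → NEW=255, ERR=104059355/8388608
(3,1): OLD=11282966911/67108864 → NEW=255, ERR=-5829793409/67108864
(3,2): OLD=70034049357/536870912 → NEW=255, ERR=-66868033203/536870912
(3,3): OLD=70640789307/2147483648 → NEW=0, ERR=70640789307/2147483648
(3,4): OLD=35016307205595/274877906944 → NEW=0, ERR=35016307205595/274877906944
(3,5): OLD=566783471707009/2199023255552 → NEW=255, ERR=6032541541249/2199023255552
(3,6): OLD=6116030799430943/35184372088832 → NEW=255, ERR=-2855984083221217/35184372088832
(4,0): OLD=157397943989/1073741824 → NEW=255, ERR=-116406221131/1073741824
(4,1): OLD=-157287134223/17179869184 → NEW=0, ERR=-157287134223/17179869184
(4,2): OLD=-4724995747777/274877906944 → NEW=0, ERR=-4724995747777/274877906944
(4,3): OLD=333943904757861/2199023255552 → NEW=255, ERR=-226807025407899/2199023255552
(4,4): OLD=1060026172419519/17592186044416 → NEW=0, ERR=1060026172419519/17592186044416
(4,5): OLD=141278544050148767/562949953421312 → NEW=255, ERR=-2273694072285793/562949953421312
(4,6): OLD=-233843055274397175/9007199254740992 → NEW=0, ERR=-233843055274397175/9007199254740992
(5,0): OLD=58935117642851/274877906944 → NEW=255, ERR=-11158748627869/274877906944
(5,1): OLD=326290567250913/2199023255552 → NEW=255, ERR=-234460362914847/2199023255552
(5,2): OLD=-456147541816489/17592186044416 → NEW=0, ERR=-456147541816489/17592186044416
(5,3): OLD=-49480394089453/140737488355328 → NEW=0, ERR=-49480394089453/140737488355328
(5,4): OLD=400572631237791569/9007199254740992 → NEW=0, ERR=400572631237791569/9007199254740992
(5,5): OLD=19462229855264407681/72057594037927936 → NEW=255, ERR=1087543375592784001/72057594037927936
(5,6): OLD=204340997901546628207/1152921504606846976 → NEW=255, ERR=-89653985773199350673/1152921504606846976
(6,0): OLD=4620505988709147/35184372088832 → NEW=255, ERR=-4351508893943013/35184372088832
(6,1): OLD=77221792827689367/562949953421312 → NEW=255, ERR=-66330445294745193/562949953421312
(6,2): OLD=1266577904342256485/9007199254740992 → NEW=255, ERR=-1030257905616696475/9007199254740992
(6,3): OLD=10489150916607295931/72057594037927936 → NEW=255, ERR=-7885535563064327749/72057594037927936
(6,4): OLD=23033682481621711625/144115188075855872 → NEW=255, ERR=-13715690477721535735/144115188075855872
(6,5): OLD=1646886824945774110741/18446744073709551616 → NEW=0, ERR=1646886824945774110741/18446744073709551616
(6,6): OLD=21162582706959981673539/295147905179352825856 → NEW=0, ERR=21162582706959981673539/295147905179352825856
Row 0: ..#.#.#
Row 1: ##..###
Row 2: .##.#..
Row 3: ###..##
Row 4: #..#.#.
Row 5: ##...##
Row 6: #####..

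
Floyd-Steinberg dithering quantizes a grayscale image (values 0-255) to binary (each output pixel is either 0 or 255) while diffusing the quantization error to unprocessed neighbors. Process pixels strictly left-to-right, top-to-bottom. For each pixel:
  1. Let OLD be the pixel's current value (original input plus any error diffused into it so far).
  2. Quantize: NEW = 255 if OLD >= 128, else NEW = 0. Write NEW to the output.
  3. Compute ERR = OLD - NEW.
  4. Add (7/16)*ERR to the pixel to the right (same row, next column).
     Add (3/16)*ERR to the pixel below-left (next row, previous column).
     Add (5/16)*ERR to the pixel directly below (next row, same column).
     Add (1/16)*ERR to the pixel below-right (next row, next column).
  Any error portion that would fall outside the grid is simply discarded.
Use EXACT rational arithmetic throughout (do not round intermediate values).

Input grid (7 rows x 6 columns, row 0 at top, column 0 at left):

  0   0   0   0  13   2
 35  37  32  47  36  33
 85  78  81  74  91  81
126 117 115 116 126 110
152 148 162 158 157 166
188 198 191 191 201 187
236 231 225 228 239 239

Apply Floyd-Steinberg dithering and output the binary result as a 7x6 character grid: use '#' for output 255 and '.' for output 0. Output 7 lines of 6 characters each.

Answer: ......
......
.#.#.#
#.#.#.
.#.#.#
######
######

Derivation:
(0,0): OLD=0 → NEW=0, ERR=0
(0,1): OLD=0 → NEW=0, ERR=0
(0,2): OLD=0 → NEW=0, ERR=0
(0,3): OLD=0 → NEW=0, ERR=0
(0,4): OLD=13 → NEW=0, ERR=13
(0,5): OLD=123/16 → NEW=0, ERR=123/16
(1,0): OLD=35 → NEW=0, ERR=35
(1,1): OLD=837/16 → NEW=0, ERR=837/16
(1,2): OLD=14051/256 → NEW=0, ERR=14051/256
(1,3): OLD=300853/4096 → NEW=0, ERR=300853/4096
(1,4): OLD=4825971/65536 → NEW=0, ERR=4825971/65536
(1,5): OLD=71755813/1048576 → NEW=0, ERR=71755813/1048576
(2,0): OLD=27071/256 → NEW=0, ERR=27071/256
(2,1): OLD=313529/2048 → NEW=255, ERR=-208711/2048
(2,2): OLD=4627373/65536 → NEW=0, ERR=4627373/65536
(2,3): OLD=38032361/262144 → NEW=255, ERR=-28814359/262144
(2,4): OLD=1398288091/16777216 → NEW=0, ERR=1398288091/16777216
(2,5): OLD=38507202189/268435456 → NEW=255, ERR=-29943839091/268435456
(3,0): OLD=4585475/32768 → NEW=255, ERR=-3770365/32768
(3,1): OLD=57316817/1048576 → NEW=0, ERR=57316817/1048576
(3,2): OLD=2248155059/16777216 → NEW=255, ERR=-2030035021/16777216
(3,3): OLD=6543572315/134217728 → NEW=0, ERR=6543572315/134217728
(3,4): OLD=625301518097/4294967296 → NEW=255, ERR=-469915142383/4294967296
(3,5): OLD=2232191068295/68719476736 → NEW=0, ERR=2232191068295/68719476736
(4,0): OLD=2118828883/16777216 → NEW=0, ERR=2118828883/16777216
(4,1): OLD=25562531543/134217728 → NEW=255, ERR=-8662989097/134217728
(4,2): OLD=116508647989/1073741824 → NEW=0, ERR=116508647989/1073741824
(4,3): OLD=13237456645855/68719476736 → NEW=255, ERR=-4286009921825/68719476736
(4,4): OLD=57537463473791/549755813888 → NEW=0, ERR=57537463473791/549755813888
(4,5): OLD=1892052190509841/8796093022208 → NEW=255, ERR=-350951530153199/8796093022208
(5,0): OLD=462491113853/2147483648 → NEW=255, ERR=-85117216387/2147483648
(5,1): OLD=6484630539353/34359738368 → NEW=255, ERR=-2277102744487/34359738368
(5,2): OLD=198116569655739/1099511627776 → NEW=255, ERR=-82258895427141/1099511627776
(5,3): OLD=2905944109130951/17592186044416 → NEW=255, ERR=-1580063332195129/17592186044416
(5,4): OLD=51519093428376119/281474976710656 → NEW=255, ERR=-20257025632841161/281474976710656
(5,5): OLD=673680887362463777/4503599627370496 → NEW=255, ERR=-474737017617012703/4503599627370496
(6,0): OLD=116101686533147/549755813888 → NEW=255, ERR=-24086046008293/549755813888
(6,1): OLD=3071897191954507/17592186044416 → NEW=255, ERR=-1414110249371573/17592186044416
(6,2): OLD=20473159889181289/140737488355328 → NEW=255, ERR=-15414899641427351/140737488355328
(6,3): OLD=602777699357008275/4503599627370496 → NEW=255, ERR=-545640205622468205/4503599627370496
(6,4): OLD=1244126777398401907/9007199254740992 → NEW=255, ERR=-1052709032560551053/9007199254740992
(6,5): OLD=21678971725784651855/144115188075855872 → NEW=255, ERR=-15070401233558595505/144115188075855872
Row 0: ......
Row 1: ......
Row 2: .#.#.#
Row 3: #.#.#.
Row 4: .#.#.#
Row 5: ######
Row 6: ######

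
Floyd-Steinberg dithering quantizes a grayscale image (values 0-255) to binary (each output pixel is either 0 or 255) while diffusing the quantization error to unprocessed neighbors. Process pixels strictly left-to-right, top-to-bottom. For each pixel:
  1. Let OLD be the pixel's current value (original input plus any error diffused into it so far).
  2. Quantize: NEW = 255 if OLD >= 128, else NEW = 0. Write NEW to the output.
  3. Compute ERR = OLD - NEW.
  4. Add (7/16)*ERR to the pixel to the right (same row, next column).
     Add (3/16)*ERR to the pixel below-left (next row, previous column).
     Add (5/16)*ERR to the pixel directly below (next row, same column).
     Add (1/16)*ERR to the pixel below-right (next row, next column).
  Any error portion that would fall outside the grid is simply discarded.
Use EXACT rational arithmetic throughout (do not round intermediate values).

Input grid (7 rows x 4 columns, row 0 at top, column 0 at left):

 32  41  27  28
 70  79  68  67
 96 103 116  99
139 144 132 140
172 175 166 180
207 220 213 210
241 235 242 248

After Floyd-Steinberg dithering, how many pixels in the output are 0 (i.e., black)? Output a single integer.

Answer: 12

Derivation:
(0,0): OLD=32 → NEW=0, ERR=32
(0,1): OLD=55 → NEW=0, ERR=55
(0,2): OLD=817/16 → NEW=0, ERR=817/16
(0,3): OLD=12887/256 → NEW=0, ERR=12887/256
(1,0): OLD=1445/16 → NEW=0, ERR=1445/16
(1,1): OLD=18851/128 → NEW=255, ERR=-13789/128
(1,2): OLD=203583/4096 → NEW=0, ERR=203583/4096
(1,3): OLD=7056105/65536 → NEW=0, ERR=7056105/65536
(2,0): OLD=213041/2048 → NEW=0, ERR=213041/2048
(2,1): OLD=8507211/65536 → NEW=255, ERR=-8204469/65536
(2,2): OLD=11824815/131072 → NEW=0, ERR=11824815/131072
(2,3): OLD=367467459/2097152 → NEW=255, ERR=-167306301/2097152
(3,0): OLD=155225217/1048576 → NEW=255, ERR=-112161663/1048576
(3,1): OLD=1367302495/16777216 → NEW=0, ERR=1367302495/16777216
(3,2): OLD=46456783969/268435456 → NEW=255, ERR=-21994257311/268435456
(3,3): OLD=364476808743/4294967296 → NEW=0, ERR=364476808743/4294967296
(4,0): OLD=41299872877/268435456 → NEW=255, ERR=-27151168403/268435456
(4,1): OLD=288124569959/2147483648 → NEW=255, ERR=-259483760281/2147483648
(4,2): OLD=7458579774311/68719476736 → NEW=0, ERR=7458579774311/68719476736
(4,3): OLD=273649766247681/1099511627776 → NEW=255, ERR=-6725698835199/1099511627776
(5,0): OLD=5247967825213/34359738368 → NEW=255, ERR=-3513765458627/34359738368
(5,1): OLD=166607480256747/1099511627776 → NEW=255, ERR=-113767984826133/1099511627776
(5,2): OLD=106075416682909/549755813888 → NEW=255, ERR=-34112315858531/549755813888
(5,3): OLD=3302495429520907/17592186044416 → NEW=255, ERR=-1183512011805173/17592186044416
(6,0): OLD=3336210408845537/17592186044416 → NEW=255, ERR=-1149797032480543/17592186044416
(6,1): OLD=43922771276313719/281474976710656 → NEW=255, ERR=-27853347784903561/281474976710656
(6,2): OLD=721636966049357393/4503599627370496 → NEW=255, ERR=-426780938930119087/4503599627370496
(6,3): OLD=13088473282271587127/72057594037927936 → NEW=255, ERR=-5286213197400036553/72057594037927936
Output grid:
  Row 0: ....  (4 black, running=4)
  Row 1: .#..  (3 black, running=7)
  Row 2: .#.#  (2 black, running=9)
  Row 3: #.#.  (2 black, running=11)
  Row 4: ##.#  (1 black, running=12)
  Row 5: ####  (0 black, running=12)
  Row 6: ####  (0 black, running=12)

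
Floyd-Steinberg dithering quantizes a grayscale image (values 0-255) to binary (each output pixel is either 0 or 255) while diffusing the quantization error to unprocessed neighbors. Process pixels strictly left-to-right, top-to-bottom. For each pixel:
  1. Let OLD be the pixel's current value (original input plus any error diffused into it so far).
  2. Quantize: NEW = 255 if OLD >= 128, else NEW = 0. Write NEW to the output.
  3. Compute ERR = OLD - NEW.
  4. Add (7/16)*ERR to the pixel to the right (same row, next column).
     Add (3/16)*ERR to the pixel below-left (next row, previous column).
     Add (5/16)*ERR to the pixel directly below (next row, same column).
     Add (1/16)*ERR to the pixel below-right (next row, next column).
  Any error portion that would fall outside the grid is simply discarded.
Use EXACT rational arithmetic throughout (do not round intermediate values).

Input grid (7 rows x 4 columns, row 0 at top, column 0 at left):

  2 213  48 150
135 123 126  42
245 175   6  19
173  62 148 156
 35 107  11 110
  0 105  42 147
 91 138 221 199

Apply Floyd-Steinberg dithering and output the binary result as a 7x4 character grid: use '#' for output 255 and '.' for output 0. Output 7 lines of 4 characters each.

Answer: .#.#
.#..
##..
#.#.
...#
.#..
.###

Derivation:
(0,0): OLD=2 → NEW=0, ERR=2
(0,1): OLD=1711/8 → NEW=255, ERR=-329/8
(0,2): OLD=3841/128 → NEW=0, ERR=3841/128
(0,3): OLD=334087/2048 → NEW=255, ERR=-188153/2048
(1,0): OLD=16373/128 → NEW=0, ERR=16373/128
(1,1): OLD=175987/1024 → NEW=255, ERR=-85133/1024
(1,2): OLD=2595503/32768 → NEW=0, ERR=2595503/32768
(1,3): OLD=26119673/524288 → NEW=0, ERR=26119673/524288
(2,0): OLD=4413601/16384 → NEW=255, ERR=235681/16384
(2,1): OLD=93406651/524288 → NEW=255, ERR=-40286789/524288
(2,2): OLD=1341911/1048576 → NEW=0, ERR=1341911/1048576
(2,3): OLD=672413307/16777216 → NEW=0, ERR=672413307/16777216
(3,0): OLD=1368077777/8388608 → NEW=255, ERR=-771017263/8388608
(3,1): OLD=-145690289/134217728 → NEW=0, ERR=-145690289/134217728
(3,2): OLD=323491072305/2147483648 → NEW=255, ERR=-224117257935/2147483648
(3,3): OLD=4224391130071/34359738368 → NEW=0, ERR=4224391130071/34359738368
(4,0): OLD=13043475773/2147483648 → NEW=0, ERR=13043475773/2147483648
(4,1): OLD=1443204459767/17179869184 → NEW=0, ERR=1443204459767/17179869184
(4,2): OLD=20958672430935/549755813888 → NEW=0, ERR=20958672430935/549755813888
(4,3): OLD=1394858211833745/8796093022208 → NEW=255, ERR=-848145508829295/8796093022208
(5,0): OLD=4851352410221/274877906944 → NEW=0, ERR=4851352410221/274877906944
(5,1): OLD=1288636561728347/8796093022208 → NEW=255, ERR=-954367158934693/8796093022208
(5,2): OLD=-28075551569733/4398046511104 → NEW=0, ERR=-28075551569733/4398046511104
(5,3): OLD=16389964281005439/140737488355328 → NEW=0, ERR=16389964281005439/140737488355328
(6,0): OLD=10720226349166129/140737488355328 → NEW=0, ERR=10720226349166129/140737488355328
(6,1): OLD=309229225501290471/2251799813685248 → NEW=255, ERR=-264979726988447769/2251799813685248
(6,2): OLD=6578032933054365729/36028797018963968 → NEW=255, ERR=-2609310306781446111/36028797018963968
(6,3): OLD=117199676922138860519/576460752303423488 → NEW=255, ERR=-29797814915234128921/576460752303423488
Row 0: .#.#
Row 1: .#..
Row 2: ##..
Row 3: #.#.
Row 4: ...#
Row 5: .#..
Row 6: .###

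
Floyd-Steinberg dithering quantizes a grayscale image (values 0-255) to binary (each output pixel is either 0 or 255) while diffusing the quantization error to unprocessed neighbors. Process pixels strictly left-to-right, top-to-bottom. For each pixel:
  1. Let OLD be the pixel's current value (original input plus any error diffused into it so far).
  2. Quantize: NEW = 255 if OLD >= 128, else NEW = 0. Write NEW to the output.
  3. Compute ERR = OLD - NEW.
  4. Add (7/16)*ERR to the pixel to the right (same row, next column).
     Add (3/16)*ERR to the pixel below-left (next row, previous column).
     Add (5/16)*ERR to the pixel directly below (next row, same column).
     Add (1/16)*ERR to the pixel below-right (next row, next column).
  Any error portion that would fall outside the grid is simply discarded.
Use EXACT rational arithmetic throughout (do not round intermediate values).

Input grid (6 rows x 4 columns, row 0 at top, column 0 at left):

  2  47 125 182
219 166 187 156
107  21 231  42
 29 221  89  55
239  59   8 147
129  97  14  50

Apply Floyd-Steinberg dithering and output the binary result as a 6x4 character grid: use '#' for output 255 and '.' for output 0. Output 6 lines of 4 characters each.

Answer: ..##
##.#
..#.
.#..
#..#
#...

Derivation:
(0,0): OLD=2 → NEW=0, ERR=2
(0,1): OLD=383/8 → NEW=0, ERR=383/8
(0,2): OLD=18681/128 → NEW=255, ERR=-13959/128
(0,3): OLD=275023/2048 → NEW=255, ERR=-247217/2048
(1,0): OLD=29261/128 → NEW=255, ERR=-3379/128
(1,1): OLD=152667/1024 → NEW=255, ERR=-108453/1024
(1,2): OLD=2848951/32768 → NEW=0, ERR=2848951/32768
(1,3): OLD=78380721/524288 → NEW=255, ERR=-55312719/524288
(2,0): OLD=1292569/16384 → NEW=0, ERR=1292569/16384
(2,1): OLD=19435363/524288 → NEW=0, ERR=19435363/524288
(2,2): OLD=260033247/1048576 → NEW=255, ERR=-7353633/1048576
(2,3): OLD=191206883/16777216 → NEW=0, ERR=191206883/16777216
(3,0): OLD=508386761/8388608 → NEW=0, ERR=508386761/8388608
(3,1): OLD=35260962391/134217728 → NEW=255, ERR=1035441751/134217728
(3,2): OLD=203232229929/2147483648 → NEW=0, ERR=203232229929/2147483648
(3,3): OLD=3419723384479/34359738368 → NEW=0, ERR=3419723384479/34359738368
(4,0): OLD=557025858005/2147483648 → NEW=255, ERR=9417527765/2147483648
(4,1): OLD=1457913149375/17179869184 → NEW=0, ERR=1457913149375/17179869184
(4,2): OLD=51591652238367/549755813888 → NEW=0, ERR=51591652238367/549755813888
(4,3): OLD=1979772561553289/8796093022208 → NEW=255, ERR=-263231159109751/8796093022208
(5,0): OLD=40209690554501/274877906944 → NEW=255, ERR=-29884175716219/274877906944
(5,1): OLD=825294510850051/8796093022208 → NEW=0, ERR=825294510850051/8796093022208
(5,2): OLD=369733645223283/4398046511104 → NEW=0, ERR=369733645223283/4398046511104
(5,3): OLD=11722456091157479/140737488355328 → NEW=0, ERR=11722456091157479/140737488355328
Row 0: ..##
Row 1: ##.#
Row 2: ..#.
Row 3: .#..
Row 4: #..#
Row 5: #...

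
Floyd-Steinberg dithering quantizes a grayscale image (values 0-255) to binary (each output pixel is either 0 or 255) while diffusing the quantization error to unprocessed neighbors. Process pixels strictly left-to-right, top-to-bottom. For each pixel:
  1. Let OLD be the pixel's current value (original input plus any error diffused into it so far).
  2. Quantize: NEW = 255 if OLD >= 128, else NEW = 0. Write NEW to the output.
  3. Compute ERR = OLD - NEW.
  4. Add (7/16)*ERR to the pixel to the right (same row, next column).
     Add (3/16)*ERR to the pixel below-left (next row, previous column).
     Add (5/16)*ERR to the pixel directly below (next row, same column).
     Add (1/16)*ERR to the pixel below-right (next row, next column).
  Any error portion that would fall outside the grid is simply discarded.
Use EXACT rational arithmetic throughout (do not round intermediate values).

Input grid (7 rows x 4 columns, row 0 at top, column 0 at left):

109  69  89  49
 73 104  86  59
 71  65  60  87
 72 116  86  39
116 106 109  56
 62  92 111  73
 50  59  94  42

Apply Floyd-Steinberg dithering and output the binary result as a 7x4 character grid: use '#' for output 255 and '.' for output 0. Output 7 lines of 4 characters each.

(0,0): OLD=109 → NEW=0, ERR=109
(0,1): OLD=1867/16 → NEW=0, ERR=1867/16
(0,2): OLD=35853/256 → NEW=255, ERR=-29427/256
(0,3): OLD=-5285/4096 → NEW=0, ERR=-5285/4096
(1,0): OLD=33009/256 → NEW=255, ERR=-32271/256
(1,1): OLD=144535/2048 → NEW=0, ERR=144535/2048
(1,2): OLD=5767523/65536 → NEW=0, ERR=5767523/65536
(1,3): OLD=94282533/1048576 → NEW=0, ERR=94282533/1048576
(2,0): OLD=1469293/32768 → NEW=0, ERR=1469293/32768
(2,1): OLD=120894335/1048576 → NEW=0, ERR=120894335/1048576
(2,2): OLD=333893083/2097152 → NEW=255, ERR=-200880677/2097152
(2,3): OLD=2640456911/33554432 → NEW=0, ERR=2640456911/33554432
(3,0): OLD=1805729437/16777216 → NEW=0, ERR=1805729437/16777216
(3,1): OLD=49381307523/268435456 → NEW=255, ERR=-19069733757/268435456
(3,2): OLD=201635333501/4294967296 → NEW=0, ERR=201635333501/4294967296
(3,3): OLD=5369995723755/68719476736 → NEW=0, ERR=5369995723755/68719476736
(4,0): OLD=585465360025/4294967296 → NEW=255, ERR=-509751300455/4294967296
(4,1): OLD=1628799733323/34359738368 → NEW=0, ERR=1628799733323/34359738368
(4,2): OLD=170008925703659/1099511627776 → NEW=255, ERR=-110366539379221/1099511627776
(4,3): OLD=693814946109405/17592186044416 → NEW=0, ERR=693814946109405/17592186044416
(5,0): OLD=18581207642825/549755813888 → NEW=0, ERR=18581207642825/549755813888
(5,1): OLD=1677630029363359/17592186044416 → NEW=0, ERR=1677630029363359/17592186044416
(5,2): OLD=1158537492871195/8796093022208 → NEW=255, ERR=-1084466227791845/8796093022208
(5,3): OLD=7068356211271547/281474976710656 → NEW=0, ERR=7068356211271547/281474976710656
(6,0): OLD=22079632146474877/281474976710656 → NEW=0, ERR=22079632146474877/281474976710656
(6,1): OLD=459885025834361403/4503599627370496 → NEW=0, ERR=459885025834361403/4503599627370496
(6,2): OLD=7985129862916686765/72057594037927936 → NEW=0, ERR=7985129862916686765/72057594037927936
(6,3): OLD=104482160846261166267/1152921504606846976 → NEW=0, ERR=104482160846261166267/1152921504606846976
Row 0: ..#.
Row 1: #...
Row 2: ..#.
Row 3: .#..
Row 4: #.#.
Row 5: ..#.
Row 6: ....

Answer: ..#.
#...
..#.
.#..
#.#.
..#.
....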